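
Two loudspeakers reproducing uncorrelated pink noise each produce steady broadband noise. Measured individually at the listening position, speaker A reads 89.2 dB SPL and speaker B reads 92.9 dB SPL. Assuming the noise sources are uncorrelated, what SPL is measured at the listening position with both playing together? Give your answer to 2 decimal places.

Add the sources as powers (linear), then convert back to dB:
L_total = 10·log₁₀(10^(89.2/10) + 10^(92.9/10)) = 10·log₁₀(2782000000) = 94.44 dB SPL.

94.44 dB SPL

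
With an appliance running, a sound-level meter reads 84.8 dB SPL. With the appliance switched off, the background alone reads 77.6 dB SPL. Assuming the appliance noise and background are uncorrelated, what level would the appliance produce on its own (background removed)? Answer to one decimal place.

83.9 dB SPL

Background correction is a power subtraction:
L_src = 10·log₁₀(10^(84.8/10) − 10^(77.6/10)) = 10·log₁₀(244500000) = 83.9 dB SPL.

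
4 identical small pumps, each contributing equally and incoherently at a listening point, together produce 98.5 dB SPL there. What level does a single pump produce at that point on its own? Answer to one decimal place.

4 equal incoherent sources add 10·log₁₀(4) = 6.02 dB over one source.
L_one = 98.5 − 6.02 = 92.5 dB SPL.

92.5 dB SPL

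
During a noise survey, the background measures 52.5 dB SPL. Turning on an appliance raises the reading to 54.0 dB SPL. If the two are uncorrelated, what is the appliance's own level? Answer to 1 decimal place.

Remove the background by subtracting linear intensities:
L_src = 10·log₁₀(10^(54.0/10) − 10^(52.5/10)) = 10·log₁₀(73360) = 48.7 dB SPL.

48.7 dB SPL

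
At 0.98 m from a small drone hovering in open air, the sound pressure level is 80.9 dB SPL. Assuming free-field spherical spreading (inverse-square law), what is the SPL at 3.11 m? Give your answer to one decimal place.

70.9 dB SPL

Inverse-square spreading gives ΔL = −20·log₁₀(d₂/d₁).
ΔL = −20·log₁₀(3.11/0.98) = -10.03 dB, so L₂ = 80.9 + (-10.03) = 70.9 dB SPL.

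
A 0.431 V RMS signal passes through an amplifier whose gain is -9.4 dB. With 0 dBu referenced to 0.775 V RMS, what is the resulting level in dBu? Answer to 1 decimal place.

Input level: 20·log₁₀(0.431/0.775) = -5.10 dBu.
Output: -5.10 − 9.4 = -14.5 dBu.

-14.5 dBu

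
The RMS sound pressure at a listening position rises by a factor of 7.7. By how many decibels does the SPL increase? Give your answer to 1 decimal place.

Sound pressure is an amplitude quantity: ΔL = 20·log₁₀(p₂/p₁).
20·log₁₀(7.7) = 17.7 dB.

17.7 dB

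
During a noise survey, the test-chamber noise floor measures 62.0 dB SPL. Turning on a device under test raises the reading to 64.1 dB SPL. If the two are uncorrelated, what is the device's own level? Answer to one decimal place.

Background correction is a power subtraction:
L_src = 10·log₁₀(10^(64.1/10) − 10^(62.0/10)) = 10·log₁₀(985500) = 59.9 dB SPL.

59.9 dB SPL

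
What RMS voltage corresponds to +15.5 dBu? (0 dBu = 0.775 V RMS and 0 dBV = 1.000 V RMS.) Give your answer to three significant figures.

V = 0.775 V × 10^(+15.5/20).
= 0.775 × 5.957 = 4.62 V.

4.62 V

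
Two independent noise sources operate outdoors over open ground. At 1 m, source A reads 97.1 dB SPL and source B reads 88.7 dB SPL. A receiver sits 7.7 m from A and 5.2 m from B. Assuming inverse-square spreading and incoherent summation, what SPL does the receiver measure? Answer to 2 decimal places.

80.57 dB SPL

At the listener: L_A = 97.1 − 20·log₁₀(7.7) = 79.370 dB; L_B = 88.7 − 20·log₁₀(5.2) = 74.380 dB.
Combined: 10·log₁₀(10^(79.370/10)+10^(74.380/10)) = 80.57 dB SPL.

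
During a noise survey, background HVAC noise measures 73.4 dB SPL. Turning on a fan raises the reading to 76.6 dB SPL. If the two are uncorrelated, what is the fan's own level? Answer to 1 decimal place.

Subtract intensities: L_src = 10·log₁₀(10^(L_total/10) − 10^(L_bg/10)).
L_src = 10·log₁₀(10^(76.6/10) − 10^(73.4/10)) = 10·log₁₀(23830000) = 73.8 dB SPL.

73.8 dB SPL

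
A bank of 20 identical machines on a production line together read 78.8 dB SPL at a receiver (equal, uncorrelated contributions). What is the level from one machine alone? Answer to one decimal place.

65.8 dB SPL

20 equal incoherent sources add 10·log₁₀(20) = 13.01 dB over one source.
L_one = 78.8 − 13.01 = 65.8 dB SPL.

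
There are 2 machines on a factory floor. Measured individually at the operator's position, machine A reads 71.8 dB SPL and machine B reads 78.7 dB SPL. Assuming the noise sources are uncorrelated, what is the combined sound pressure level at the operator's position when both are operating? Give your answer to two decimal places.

79.51 dB SPL

Uncorrelated sources add in intensity (power), not in dB.
L_total = 10·log₁₀(10^(71.8/10) + 10^(78.7/10)) = 10·log₁₀(89270000) = 79.51 dB SPL.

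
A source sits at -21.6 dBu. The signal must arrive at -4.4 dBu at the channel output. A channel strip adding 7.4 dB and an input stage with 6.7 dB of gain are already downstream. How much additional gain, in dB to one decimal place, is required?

3.1 dB

The required make-up gain is the shortfall in the dB sum.
G = -4.4 − (-21.6) − 7.4 − 6.7 = 3.1 dB.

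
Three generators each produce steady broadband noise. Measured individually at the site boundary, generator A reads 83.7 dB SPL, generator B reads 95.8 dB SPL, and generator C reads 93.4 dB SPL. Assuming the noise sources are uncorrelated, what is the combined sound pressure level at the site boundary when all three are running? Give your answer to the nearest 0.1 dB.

97.9 dB SPL

Incoherent sources sum as intensities:
L_total = 10·log₁₀(10^(83.7/10) + 10^(95.8/10) + 10^(93.4/10)) = 10·log₁₀(6224000000) = 97.9 dB SPL.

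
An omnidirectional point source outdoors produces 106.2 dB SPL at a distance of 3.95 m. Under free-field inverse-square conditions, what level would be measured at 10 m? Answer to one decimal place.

98.1 dB SPL

For a point source in a free field, ΔL = −20·log₁₀(d₂/d₁).
ΔL = −20·log₁₀(10/3.95) = -8.07 dB, so L₂ = 106.2 + (-8.07) = 98.1 dB SPL.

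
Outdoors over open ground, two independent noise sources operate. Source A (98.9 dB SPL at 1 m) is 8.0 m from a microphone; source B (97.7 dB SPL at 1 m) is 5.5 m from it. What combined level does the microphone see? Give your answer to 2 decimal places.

At the listener: L_A = 98.9 − 20·log₁₀(8.0) = 80.838 dB; L_B = 97.7 − 20·log₁₀(5.5) = 82.893 dB.
Combined: 10·log₁₀(10^(80.838/10)+10^(82.893/10)) = 85.00 dB SPL.

85.00 dB SPL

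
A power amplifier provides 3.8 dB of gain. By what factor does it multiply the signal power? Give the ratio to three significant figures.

Power ratio = 10^(dB/10).
10^(3.8/10) = 10^(0.3800) = 2.40.

2.40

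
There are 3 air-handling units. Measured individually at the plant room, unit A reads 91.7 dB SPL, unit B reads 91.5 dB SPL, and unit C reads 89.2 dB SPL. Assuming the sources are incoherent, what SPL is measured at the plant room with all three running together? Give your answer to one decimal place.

95.7 dB SPL

Add the sources as powers (linear), then convert back to dB:
L_total = 10·log₁₀(10^(91.7/10) + 10^(91.5/10) + 10^(89.2/10)) = 10·log₁₀(3723000000) = 95.7 dB SPL.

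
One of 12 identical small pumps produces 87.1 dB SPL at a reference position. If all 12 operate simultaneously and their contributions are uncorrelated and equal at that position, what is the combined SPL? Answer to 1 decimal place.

12 equal incoherent sources raise the level by 10·log₁₀(12) = 10.79 dB.
L_total = 87.1 + 10.79 = 97.9 dB SPL.

97.9 dB SPL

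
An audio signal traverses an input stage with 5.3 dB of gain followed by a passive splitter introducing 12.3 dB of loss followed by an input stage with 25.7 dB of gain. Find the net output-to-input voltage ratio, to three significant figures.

8.61

Net gain = 5.3 + (−12.3) + 25.7 = 18.7 dB.
Voltage ratio = 10^(18.7/20) = 8.61.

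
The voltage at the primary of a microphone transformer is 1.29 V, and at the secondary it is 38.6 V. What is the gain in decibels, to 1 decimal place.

29.5 dB

Voltage is an amplitude quantity, so gain = 20·log₁₀(V_out/V_in).
20·log₁₀(38.6/1.29) = 20·log₁₀(29.92) = 29.5 dB.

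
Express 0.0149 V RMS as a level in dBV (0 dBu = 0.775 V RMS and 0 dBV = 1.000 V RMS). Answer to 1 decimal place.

dBV = 20·log₁₀(V / 1.000 V).
20·log₁₀(0.0149/1.000) = -36.5 dBV.

-36.5 dBV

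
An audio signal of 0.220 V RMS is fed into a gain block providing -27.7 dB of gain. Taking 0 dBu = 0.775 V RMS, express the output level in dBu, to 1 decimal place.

Input level: 20·log₁₀(0.220/0.775) = -10.94 dBu.
Output: -10.94 − 27.7 = -38.6 dBu.

-38.6 dBu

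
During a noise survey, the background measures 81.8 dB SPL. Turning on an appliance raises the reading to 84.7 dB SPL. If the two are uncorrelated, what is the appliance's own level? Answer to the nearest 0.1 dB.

81.6 dB SPL

Background correction is a power subtraction:
L_src = 10·log₁₀(10^(84.7/10) − 10^(81.8/10)) = 10·log₁₀(143800000) = 81.6 dB SPL.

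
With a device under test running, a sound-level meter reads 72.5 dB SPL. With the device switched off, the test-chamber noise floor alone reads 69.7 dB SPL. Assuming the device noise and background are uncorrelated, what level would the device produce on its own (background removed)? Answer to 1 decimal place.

69.3 dB SPL

Remove the background by subtracting linear intensities:
L_src = 10·log₁₀(10^(72.5/10) − 10^(69.7/10)) = 10·log₁₀(8450000) = 69.3 dB SPL.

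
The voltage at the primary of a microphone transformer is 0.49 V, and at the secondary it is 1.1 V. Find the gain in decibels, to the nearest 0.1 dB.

7.0 dB

Voltage is an amplitude quantity, so gain = 20·log₁₀(V_out/V_in).
20·log₁₀(1.1/0.49) = 20·log₁₀(2.245) = 7.0 dB.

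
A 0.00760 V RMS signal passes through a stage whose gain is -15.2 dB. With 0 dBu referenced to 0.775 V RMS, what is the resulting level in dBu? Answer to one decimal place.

-55.4 dBu

Input level: 20·log₁₀(0.00760/0.775) = -40.17 dBu.
Output: -40.17 − 15.2 = -55.4 dBu.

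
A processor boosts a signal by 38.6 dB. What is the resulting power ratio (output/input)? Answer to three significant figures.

7240

Power ratio = 10^(dB/10).
10^(38.6/10) = 10^(3.860) = 7240.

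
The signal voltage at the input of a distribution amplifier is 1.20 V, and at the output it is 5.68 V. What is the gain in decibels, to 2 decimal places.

13.50 dB

For a voltage ratio, dB = 20·log₁₀(V₂/V₁).
20·log₁₀(5.68/1.20) = 20·log₁₀(4.733) = 13.50 dB.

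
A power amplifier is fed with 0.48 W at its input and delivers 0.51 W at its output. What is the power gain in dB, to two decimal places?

Power is a power quantity, so gain = 10·log₁₀(P_out/P_in).
10·log₁₀(0.51/0.48) = 10·log₁₀(1.062) = 0.26 dB.

0.26 dB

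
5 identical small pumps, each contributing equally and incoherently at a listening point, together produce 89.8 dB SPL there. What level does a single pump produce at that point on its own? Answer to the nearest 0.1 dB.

5 equal incoherent sources add 10·log₁₀(5) = 6.99 dB over one source.
L_one = 89.8 − 6.99 = 82.8 dB SPL.

82.8 dB SPL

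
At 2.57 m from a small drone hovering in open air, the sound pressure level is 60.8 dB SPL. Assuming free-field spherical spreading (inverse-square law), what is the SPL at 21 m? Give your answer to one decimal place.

Inverse-square spreading gives ΔL = −20·log₁₀(d₂/d₁).
ΔL = −20·log₁₀(21/2.57) = -18.25 dB, so L₂ = 60.8 + (-18.25) = 42.6 dB SPL.

42.6 dB SPL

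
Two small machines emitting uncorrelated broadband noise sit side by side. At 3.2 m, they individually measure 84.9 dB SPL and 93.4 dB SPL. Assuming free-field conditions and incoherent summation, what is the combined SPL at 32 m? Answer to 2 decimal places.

73.97 dB SPL

Combined at 3.2 m: 10·log₁₀(10^(84.9/10)+10^(93.4/10)) = 93.974 dB SPL.
Then apply −20·log₁₀(32/3.2) = -20.000 dB → 73.97 dB SPL.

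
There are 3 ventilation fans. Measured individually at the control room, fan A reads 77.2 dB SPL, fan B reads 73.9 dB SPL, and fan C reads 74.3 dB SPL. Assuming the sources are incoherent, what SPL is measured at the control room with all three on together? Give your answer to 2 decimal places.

80.17 dB SPL

Incoherent sources sum as intensities:
L_total = 10·log₁₀(10^(77.2/10) + 10^(73.9/10) + 10^(74.3/10)) = 10·log₁₀(103900000) = 80.17 dB SPL.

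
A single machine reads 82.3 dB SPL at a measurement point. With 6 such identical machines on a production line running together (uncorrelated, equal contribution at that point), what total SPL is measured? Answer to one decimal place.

90.1 dB SPL

6 equal incoherent sources raise the level by 10·log₁₀(6) = 7.78 dB.
L_total = 82.3 + 7.78 = 90.1 dB SPL.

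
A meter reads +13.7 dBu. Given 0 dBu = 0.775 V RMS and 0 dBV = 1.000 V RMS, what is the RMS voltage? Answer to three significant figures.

V = 0.775 V × 10^(+13.7/20).
= 0.775 × 4.842 = 3.75 V.

3.75 V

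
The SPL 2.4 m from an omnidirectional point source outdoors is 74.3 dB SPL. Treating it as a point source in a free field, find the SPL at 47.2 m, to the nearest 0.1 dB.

Free-field point source: level drops by 20·log₁₀ of the distance ratio.
ΔL = −20·log₁₀(47.2/2.4) = -25.87 dB, so L₂ = 74.3 + (-25.87) = 48.4 dB SPL.

48.4 dB SPL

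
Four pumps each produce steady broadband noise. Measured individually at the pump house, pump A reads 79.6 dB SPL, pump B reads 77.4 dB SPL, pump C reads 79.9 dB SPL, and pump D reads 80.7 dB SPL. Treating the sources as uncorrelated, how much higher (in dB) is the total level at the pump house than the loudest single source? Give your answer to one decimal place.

Uncorrelated sources add in intensity (power), not in dB.
L_total = 10·log₁₀(10^(79.6/10) + 10^(77.4/10) + 10^(79.9/10) + 10^(80.7/10)) = 85.58 dB SPL.
Excess over the loudest (80.7 dB): 85.58 − 80.7 = 4.9 dB.

4.9 dB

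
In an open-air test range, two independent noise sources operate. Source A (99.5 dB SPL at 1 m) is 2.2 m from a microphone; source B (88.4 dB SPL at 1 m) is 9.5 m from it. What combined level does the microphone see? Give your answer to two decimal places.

At the listener: L_A = 99.5 − 20·log₁₀(2.2) = 92.652 dB; L_B = 88.4 − 20·log₁₀(9.5) = 68.846 dB.
Combined: 10·log₁₀(10^(92.652/10)+10^(68.846/10)) = 92.67 dB SPL.

92.67 dB SPL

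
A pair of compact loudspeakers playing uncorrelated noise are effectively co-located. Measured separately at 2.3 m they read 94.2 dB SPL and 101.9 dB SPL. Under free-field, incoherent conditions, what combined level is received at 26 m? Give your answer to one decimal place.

Combined at 2.3 m: 10·log₁₀(10^(94.2/10)+10^(101.9/10)) = 102.58 dB SPL.
Then apply −20·log₁₀(26/2.3) = -21.06 dB → 81.5 dB SPL.

81.5 dB SPL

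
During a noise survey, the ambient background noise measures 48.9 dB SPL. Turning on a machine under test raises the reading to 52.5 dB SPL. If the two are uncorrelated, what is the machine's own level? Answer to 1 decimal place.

Remove the background by subtracting linear intensities:
L_src = 10·log₁₀(10^(52.5/10) − 10^(48.9/10)) = 10·log₁₀(100200) = 50.0 dB SPL.

50.0 dB SPL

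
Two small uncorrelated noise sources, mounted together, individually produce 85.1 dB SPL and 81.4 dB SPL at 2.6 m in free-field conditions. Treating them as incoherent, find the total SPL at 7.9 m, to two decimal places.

Combined at 2.6 m: 10·log₁₀(10^(85.1/10)+10^(81.4/10)) = 86.643 dB SPL.
Then apply −20·log₁₀(7.9/2.6) = -9.653 dB → 76.99 dB SPL.

76.99 dB SPL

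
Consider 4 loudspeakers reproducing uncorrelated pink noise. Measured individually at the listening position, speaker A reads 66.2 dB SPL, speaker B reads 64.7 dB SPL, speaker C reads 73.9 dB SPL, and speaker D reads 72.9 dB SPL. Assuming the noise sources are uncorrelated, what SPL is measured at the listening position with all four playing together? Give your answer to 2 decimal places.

77.09 dB SPL

Incoherent sources sum as intensities:
L_total = 10·log₁₀(10^(66.2/10) + 10^(64.7/10) + 10^(73.9/10) + 10^(72.9/10)) = 10·log₁₀(51170000) = 77.09 dB SPL.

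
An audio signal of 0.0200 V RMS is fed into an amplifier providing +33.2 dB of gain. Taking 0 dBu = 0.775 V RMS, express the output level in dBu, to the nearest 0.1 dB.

+1.4 dBu

Input level: 20·log₁₀(0.0200/0.775) = -31.77 dBu.
Output: -31.77 + 33.2 = +1.4 dBu.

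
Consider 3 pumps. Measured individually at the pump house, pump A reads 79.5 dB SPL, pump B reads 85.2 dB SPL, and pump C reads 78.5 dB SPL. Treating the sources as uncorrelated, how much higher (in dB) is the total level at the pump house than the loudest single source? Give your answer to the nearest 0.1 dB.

1.7 dB

Add the sources as powers (linear), then convert back to dB:
L_total = 10·log₁₀(10^(79.5/10) + 10^(85.2/10) + 10^(78.5/10)) = 86.91 dB SPL.
Excess over the loudest (85.2 dB): 86.91 − 85.2 = 1.7 dB.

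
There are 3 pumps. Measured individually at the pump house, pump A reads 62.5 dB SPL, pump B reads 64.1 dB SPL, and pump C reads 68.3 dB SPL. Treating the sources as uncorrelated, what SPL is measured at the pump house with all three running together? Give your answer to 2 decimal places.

Uncorrelated sources add in intensity (power), not in dB.
L_total = 10·log₁₀(10^(62.5/10) + 10^(64.1/10) + 10^(68.3/10)) = 10·log₁₀(11110000) = 70.46 dB SPL.

70.46 dB SPL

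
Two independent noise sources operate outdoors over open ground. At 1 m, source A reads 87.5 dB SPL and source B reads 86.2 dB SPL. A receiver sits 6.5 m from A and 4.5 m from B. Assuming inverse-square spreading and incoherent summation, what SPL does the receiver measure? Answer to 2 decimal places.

At the listener: L_A = 87.5 − 20·log₁₀(6.5) = 71.242 dB; L_B = 86.2 − 20·log₁₀(4.5) = 73.136 dB.
Combined: 10·log₁₀(10^(71.242/10)+10^(73.136/10)) = 75.30 dB SPL.

75.30 dB SPL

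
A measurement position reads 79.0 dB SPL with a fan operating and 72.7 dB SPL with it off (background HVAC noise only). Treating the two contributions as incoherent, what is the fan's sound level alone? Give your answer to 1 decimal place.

77.8 dB SPL

Subtract intensities: L_src = 10·log₁₀(10^(L_total/10) − 10^(L_bg/10)).
L_src = 10·log₁₀(10^(79.0/10) − 10^(72.7/10)) = 10·log₁₀(60810000) = 77.8 dB SPL.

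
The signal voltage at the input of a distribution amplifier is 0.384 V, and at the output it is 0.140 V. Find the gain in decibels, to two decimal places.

-8.76 dB

Voltage is an amplitude quantity, so gain = 20·log₁₀(V_out/V_in).
20·log₁₀(0.140/0.384) = 20·log₁₀(0.3646) = -8.76 dB.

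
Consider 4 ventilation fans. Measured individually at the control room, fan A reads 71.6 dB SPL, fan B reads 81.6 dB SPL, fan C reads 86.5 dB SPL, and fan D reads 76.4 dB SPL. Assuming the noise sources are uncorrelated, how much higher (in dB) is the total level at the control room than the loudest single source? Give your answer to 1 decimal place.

Uncorrelated sources add in intensity (power), not in dB.
L_total = 10·log₁₀(10^(71.6/10) + 10^(81.6/10) + 10^(86.5/10) + 10^(76.4/10)) = 88.12 dB SPL.
Excess over the loudest (86.5 dB): 88.12 − 86.5 = 1.6 dB.

1.6 dB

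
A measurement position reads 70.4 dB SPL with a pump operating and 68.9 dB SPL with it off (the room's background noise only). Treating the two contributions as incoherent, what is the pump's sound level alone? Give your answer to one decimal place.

Remove the background by subtracting linear intensities:
L_src = 10·log₁₀(10^(70.4/10) − 10^(68.9/10)) = 10·log₁₀(3202000) = 65.1 dB SPL.

65.1 dB SPL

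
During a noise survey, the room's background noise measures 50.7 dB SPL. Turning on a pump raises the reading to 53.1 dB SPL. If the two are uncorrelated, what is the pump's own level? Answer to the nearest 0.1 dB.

Subtract intensities: L_src = 10·log₁₀(10^(L_total/10) − 10^(L_bg/10)).
L_src = 10·log₁₀(10^(53.1/10) − 10^(50.7/10)) = 10·log₁₀(86680) = 49.4 dB SPL.

49.4 dB SPL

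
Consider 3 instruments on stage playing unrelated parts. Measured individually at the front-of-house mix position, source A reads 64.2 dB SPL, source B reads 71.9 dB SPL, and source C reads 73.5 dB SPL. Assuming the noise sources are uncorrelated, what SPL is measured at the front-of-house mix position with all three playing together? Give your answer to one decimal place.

76.1 dB SPL

Uncorrelated sources add in intensity (power), not in dB.
L_total = 10·log₁₀(10^(64.2/10) + 10^(71.9/10) + 10^(73.5/10)) = 10·log₁₀(40510000) = 76.1 dB SPL.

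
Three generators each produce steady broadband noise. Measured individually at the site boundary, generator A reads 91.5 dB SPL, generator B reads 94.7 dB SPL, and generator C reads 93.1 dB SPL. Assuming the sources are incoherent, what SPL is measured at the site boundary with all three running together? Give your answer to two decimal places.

98.07 dB SPL

Incoherent sources sum as intensities:
L_total = 10·log₁₀(10^(91.5/10) + 10^(94.7/10) + 10^(93.1/10)) = 10·log₁₀(6405000000) = 98.07 dB SPL.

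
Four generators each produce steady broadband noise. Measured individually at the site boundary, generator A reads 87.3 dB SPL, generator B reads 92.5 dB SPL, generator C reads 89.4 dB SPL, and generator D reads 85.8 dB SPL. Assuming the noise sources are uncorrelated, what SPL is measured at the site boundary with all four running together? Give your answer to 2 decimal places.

95.52 dB SPL

Uncorrelated sources add in intensity (power), not in dB.
L_total = 10·log₁₀(10^(87.3/10) + 10^(92.5/10) + 10^(89.4/10) + 10^(85.8/10)) = 10·log₁₀(3566000000) = 95.52 dB SPL.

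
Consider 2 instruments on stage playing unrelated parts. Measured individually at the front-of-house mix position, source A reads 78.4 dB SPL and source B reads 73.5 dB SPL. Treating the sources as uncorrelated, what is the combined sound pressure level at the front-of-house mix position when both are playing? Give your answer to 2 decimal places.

79.62 dB SPL

Add the sources as powers (linear), then convert back to dB:
L_total = 10·log₁₀(10^(78.4/10) + 10^(73.5/10)) = 10·log₁₀(91570000) = 79.62 dB SPL.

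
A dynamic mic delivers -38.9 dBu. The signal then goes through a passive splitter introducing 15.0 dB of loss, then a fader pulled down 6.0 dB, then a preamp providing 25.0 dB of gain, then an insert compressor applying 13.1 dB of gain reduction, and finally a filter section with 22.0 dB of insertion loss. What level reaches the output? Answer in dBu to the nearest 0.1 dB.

Gain stages sum in dB:
-38.9 − 15.0 − 6.0 + 25.0 − 13.1 − 22.0 = -70.0 dBu.

-70.0 dBu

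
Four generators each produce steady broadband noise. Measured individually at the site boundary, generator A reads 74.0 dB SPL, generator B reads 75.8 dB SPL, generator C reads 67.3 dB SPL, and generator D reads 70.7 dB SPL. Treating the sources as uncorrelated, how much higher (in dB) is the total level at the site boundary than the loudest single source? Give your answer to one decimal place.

3.2 dB

Uncorrelated sources add in intensity (power), not in dB.
L_total = 10·log₁₀(10^(74.0/10) + 10^(75.8/10) + 10^(67.3/10) + 10^(70.7/10)) = 79.04 dB SPL.
Excess over the loudest (75.8 dB): 79.04 − 75.8 = 3.2 dB.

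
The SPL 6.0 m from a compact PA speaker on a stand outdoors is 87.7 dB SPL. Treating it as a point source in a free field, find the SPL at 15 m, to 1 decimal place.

For a point source in a free field, ΔL = −20·log₁₀(d₂/d₁).
ΔL = −20·log₁₀(15/6.0) = -7.96 dB, so L₂ = 87.7 + (-7.96) = 79.7 dB SPL.

79.7 dB SPL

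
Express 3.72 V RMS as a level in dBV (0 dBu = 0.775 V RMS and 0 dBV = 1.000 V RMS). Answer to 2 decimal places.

+11.41 dBV

dBV = 20·log₁₀(V / 1.000 V).
20·log₁₀(3.72/1.000) = +11.41 dBV.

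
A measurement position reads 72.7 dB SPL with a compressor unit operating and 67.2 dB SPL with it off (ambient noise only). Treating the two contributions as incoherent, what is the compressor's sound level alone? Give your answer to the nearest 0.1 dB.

71.3 dB SPL

Background correction is a power subtraction:
L_src = 10·log₁₀(10^(72.7/10) − 10^(67.2/10)) = 10·log₁₀(13370000) = 71.3 dB SPL.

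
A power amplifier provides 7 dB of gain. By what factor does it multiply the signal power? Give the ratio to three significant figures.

5.01

Power ratio = 10^(dB/10).
10^(7/10) = 10^(0.7000) = 5.01.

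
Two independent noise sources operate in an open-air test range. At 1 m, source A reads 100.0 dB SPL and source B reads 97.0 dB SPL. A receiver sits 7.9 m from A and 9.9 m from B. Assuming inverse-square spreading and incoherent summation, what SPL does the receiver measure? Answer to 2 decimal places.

At the listener: L_A = 100.0 − 20·log₁₀(7.9) = 82.047 dB; L_B = 97.0 − 20·log₁₀(9.9) = 77.087 dB.
Combined: 10·log₁₀(10^(82.047/10)+10^(77.087/10)) = 83.25 dB SPL.

83.25 dB SPL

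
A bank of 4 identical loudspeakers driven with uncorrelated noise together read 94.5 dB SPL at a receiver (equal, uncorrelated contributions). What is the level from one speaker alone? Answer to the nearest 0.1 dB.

88.5 dB SPL

4 equal incoherent sources add 10·log₁₀(4) = 6.02 dB over one source.
L_one = 94.5 − 6.02 = 88.5 dB SPL.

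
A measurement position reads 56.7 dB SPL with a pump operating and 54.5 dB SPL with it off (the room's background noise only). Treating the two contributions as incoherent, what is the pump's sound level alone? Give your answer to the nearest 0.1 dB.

52.7 dB SPL

Subtract intensities: L_src = 10·log₁₀(10^(L_total/10) − 10^(L_bg/10)).
L_src = 10·log₁₀(10^(56.7/10) − 10^(54.5/10)) = 10·log₁₀(185900) = 52.7 dB SPL.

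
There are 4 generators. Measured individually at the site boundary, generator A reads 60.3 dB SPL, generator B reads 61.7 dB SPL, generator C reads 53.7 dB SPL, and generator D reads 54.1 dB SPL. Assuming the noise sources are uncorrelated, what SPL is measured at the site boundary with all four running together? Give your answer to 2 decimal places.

64.83 dB SPL

Add the sources as powers (linear), then convert back to dB:
L_total = 10·log₁₀(10^(60.3/10) + 10^(61.7/10) + 10^(53.7/10) + 10^(54.1/10)) = 10·log₁₀(3042000) = 64.83 dB SPL.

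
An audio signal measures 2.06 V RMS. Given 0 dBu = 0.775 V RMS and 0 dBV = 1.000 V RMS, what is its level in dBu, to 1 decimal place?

dBu = 20·log₁₀(V / 0.775 V).
20·log₁₀(2.06/0.775) = +8.5 dBu.

+8.5 dBu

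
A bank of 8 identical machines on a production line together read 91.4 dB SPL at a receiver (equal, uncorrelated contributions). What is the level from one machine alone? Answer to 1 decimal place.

82.4 dB SPL

8 equal incoherent sources add 10·log₁₀(8) = 9.03 dB over one source.
L_one = 91.4 − 9.03 = 82.4 dB SPL.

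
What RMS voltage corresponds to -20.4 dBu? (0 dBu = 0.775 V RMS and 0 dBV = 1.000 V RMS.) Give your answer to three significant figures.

0.0740 V

V = 0.775 V × 10^(-20.4/20).
= 0.775 × 0.09550 = 0.0740 V.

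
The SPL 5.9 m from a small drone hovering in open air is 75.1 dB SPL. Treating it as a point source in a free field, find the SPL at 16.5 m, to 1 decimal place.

For a point source in a free field, ΔL = −20·log₁₀(d₂/d₁).
ΔL = −20·log₁₀(16.5/5.9) = -8.93 dB, so L₂ = 75.1 + (-8.93) = 66.2 dB SPL.

66.2 dB SPL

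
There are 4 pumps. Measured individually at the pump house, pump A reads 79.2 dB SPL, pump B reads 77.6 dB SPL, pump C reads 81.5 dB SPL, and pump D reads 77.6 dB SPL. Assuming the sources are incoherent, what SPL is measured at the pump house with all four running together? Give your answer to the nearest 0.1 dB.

85.3 dB SPL

Uncorrelated sources add in intensity (power), not in dB.
L_total = 10·log₁₀(10^(79.2/10) + 10^(77.6/10) + 10^(81.5/10) + 10^(77.6/10)) = 10·log₁₀(339500000) = 85.3 dB SPL.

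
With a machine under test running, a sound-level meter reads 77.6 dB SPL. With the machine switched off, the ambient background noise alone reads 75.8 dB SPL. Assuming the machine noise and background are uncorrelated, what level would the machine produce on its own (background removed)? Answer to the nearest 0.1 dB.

Subtract intensities: L_src = 10·log₁₀(10^(L_total/10) − 10^(L_bg/10)).
L_src = 10·log₁₀(10^(77.6/10) − 10^(75.8/10)) = 10·log₁₀(19530000) = 72.9 dB SPL.

72.9 dB SPL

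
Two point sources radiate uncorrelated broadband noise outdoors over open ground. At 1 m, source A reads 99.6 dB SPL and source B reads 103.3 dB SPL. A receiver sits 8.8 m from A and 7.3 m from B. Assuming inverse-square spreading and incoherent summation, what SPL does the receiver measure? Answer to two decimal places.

At the listener: L_A = 99.6 − 20·log₁₀(8.8) = 80.710 dB; L_B = 103.3 − 20·log₁₀(7.3) = 86.034 dB.
Combined: 10·log₁₀(10^(80.710/10)+10^(86.034/10)) = 87.15 dB SPL.

87.15 dB SPL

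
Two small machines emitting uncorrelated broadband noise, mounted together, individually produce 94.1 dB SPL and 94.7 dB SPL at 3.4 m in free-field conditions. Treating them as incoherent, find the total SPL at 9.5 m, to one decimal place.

Combined at 3.4 m: 10·log₁₀(10^(94.1/10)+10^(94.7/10)) = 97.42 dB SPL.
Then apply −20·log₁₀(9.5/3.4) = -8.92 dB → 88.5 dB SPL.

88.5 dB SPL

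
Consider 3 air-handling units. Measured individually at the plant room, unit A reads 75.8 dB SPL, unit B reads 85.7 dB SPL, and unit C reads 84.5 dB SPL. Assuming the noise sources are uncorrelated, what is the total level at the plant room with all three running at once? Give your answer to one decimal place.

88.4 dB SPL

Incoherent sources sum as intensities:
L_total = 10·log₁₀(10^(75.8/10) + 10^(85.7/10) + 10^(84.5/10)) = 10·log₁₀(691400000) = 88.4 dB SPL.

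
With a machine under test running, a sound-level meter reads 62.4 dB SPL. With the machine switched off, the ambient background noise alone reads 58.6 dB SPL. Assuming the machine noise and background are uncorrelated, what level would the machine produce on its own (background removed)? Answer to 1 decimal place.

Subtract intensities: L_src = 10·log₁₀(10^(L_total/10) − 10^(L_bg/10)).
L_src = 10·log₁₀(10^(62.4/10) − 10^(58.6/10)) = 10·log₁₀(1013000) = 60.1 dB SPL.

60.1 dB SPL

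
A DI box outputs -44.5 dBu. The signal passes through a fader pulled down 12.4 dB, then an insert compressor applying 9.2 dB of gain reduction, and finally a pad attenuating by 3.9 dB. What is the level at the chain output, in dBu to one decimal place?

-70.0 dBu

In dB, series stages simply add:
-44.5 − 12.4 − 9.2 − 3.9 = -70.0 dBu.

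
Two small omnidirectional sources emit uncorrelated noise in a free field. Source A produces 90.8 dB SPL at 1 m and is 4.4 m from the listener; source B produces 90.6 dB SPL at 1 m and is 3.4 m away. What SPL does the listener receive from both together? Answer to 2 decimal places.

82.08 dB SPL

At the listener: L_A = 90.8 − 20·log₁₀(4.4) = 77.931 dB; L_B = 90.6 − 20·log₁₀(3.4) = 79.970 dB.
Combined: 10·log₁₀(10^(77.931/10)+10^(79.970/10)) = 82.08 dB SPL.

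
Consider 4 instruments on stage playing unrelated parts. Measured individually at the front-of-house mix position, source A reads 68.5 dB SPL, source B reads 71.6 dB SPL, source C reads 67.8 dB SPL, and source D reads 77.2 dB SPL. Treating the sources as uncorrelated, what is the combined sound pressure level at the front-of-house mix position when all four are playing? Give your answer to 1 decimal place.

Add the sources as powers (linear), then convert back to dB:
L_total = 10·log₁₀(10^(68.5/10) + 10^(71.6/10) + 10^(67.8/10) + 10^(77.2/10)) = 10·log₁₀(80040000) = 79.0 dB SPL.

79.0 dB SPL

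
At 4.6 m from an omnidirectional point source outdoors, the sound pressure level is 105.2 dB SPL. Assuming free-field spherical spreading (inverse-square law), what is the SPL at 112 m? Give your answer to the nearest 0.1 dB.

77.5 dB SPL

Free-field point source: level drops by 20·log₁₀ of the distance ratio.
ΔL = −20·log₁₀(112/4.6) = -27.73 dB, so L₂ = 105.2 + (-27.73) = 77.5 dB SPL.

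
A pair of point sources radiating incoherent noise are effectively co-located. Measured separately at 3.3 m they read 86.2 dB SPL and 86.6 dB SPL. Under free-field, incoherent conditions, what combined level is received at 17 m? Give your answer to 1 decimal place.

Combined at 3.3 m: 10·log₁₀(10^(86.2/10)+10^(86.6/10)) = 89.41 dB SPL.
Then apply −20·log₁₀(17/3.3) = -14.24 dB → 75.2 dB SPL.

75.2 dB SPL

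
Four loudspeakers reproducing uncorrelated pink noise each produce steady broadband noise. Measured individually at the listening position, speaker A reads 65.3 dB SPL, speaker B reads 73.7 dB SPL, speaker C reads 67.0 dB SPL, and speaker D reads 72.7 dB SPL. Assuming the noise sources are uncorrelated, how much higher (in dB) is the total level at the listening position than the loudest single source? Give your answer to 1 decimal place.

3.3 dB

Add the sources as powers (linear), then convert back to dB:
L_total = 10·log₁₀(10^(65.3/10) + 10^(73.7/10) + 10^(67.0/10) + 10^(72.7/10)) = 77.03 dB SPL.
Excess over the loudest (73.7 dB): 77.03 − 73.7 = 3.3 dB.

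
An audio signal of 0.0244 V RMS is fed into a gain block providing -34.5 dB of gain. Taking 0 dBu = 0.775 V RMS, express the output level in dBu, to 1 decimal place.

Input level: 20·log₁₀(0.0244/0.775) = -30.04 dBu.
Output: -30.04 − 34.5 = -64.5 dBu.

-64.5 dBu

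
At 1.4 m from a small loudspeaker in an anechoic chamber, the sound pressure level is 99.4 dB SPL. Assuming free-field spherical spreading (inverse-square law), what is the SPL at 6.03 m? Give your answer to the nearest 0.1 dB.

For a point source in a free field, ΔL = −20·log₁₀(d₂/d₁).
ΔL = −20·log₁₀(6.03/1.4) = -12.68 dB, so L₂ = 99.4 + (-12.68) = 86.7 dB SPL.

86.7 dB SPL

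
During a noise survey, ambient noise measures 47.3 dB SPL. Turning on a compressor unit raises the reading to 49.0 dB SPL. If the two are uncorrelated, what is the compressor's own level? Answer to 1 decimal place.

44.1 dB SPL

Remove the background by subtracting linear intensities:
L_src = 10·log₁₀(10^(49.0/10) − 10^(47.3/10)) = 10·log₁₀(25730) = 44.1 dB SPL.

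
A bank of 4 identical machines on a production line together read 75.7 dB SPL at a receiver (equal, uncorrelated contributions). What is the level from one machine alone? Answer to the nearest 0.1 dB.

4 equal incoherent sources add 10·log₁₀(4) = 6.02 dB over one source.
L_one = 75.7 − 6.02 = 69.7 dB SPL.

69.7 dB SPL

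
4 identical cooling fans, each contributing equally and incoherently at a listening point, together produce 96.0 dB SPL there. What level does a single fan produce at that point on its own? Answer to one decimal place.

90.0 dB SPL

4 equal incoherent sources add 10·log₁₀(4) = 6.02 dB over one source.
L_one = 96.0 − 6.02 = 90.0 dB SPL.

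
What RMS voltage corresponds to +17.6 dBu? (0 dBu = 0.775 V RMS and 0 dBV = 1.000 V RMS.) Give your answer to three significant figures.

V = 0.775 V × 10^(+17.6/20).
= 0.775 × 7.586 = 5.88 V.

5.88 V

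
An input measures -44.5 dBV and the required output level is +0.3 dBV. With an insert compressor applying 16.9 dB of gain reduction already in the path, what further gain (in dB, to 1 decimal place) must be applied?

61.7 dB

The required make-up gain is the shortfall in the dB sum.
G = +0.3 − (-44.5) + 16.9 = 61.7 dB.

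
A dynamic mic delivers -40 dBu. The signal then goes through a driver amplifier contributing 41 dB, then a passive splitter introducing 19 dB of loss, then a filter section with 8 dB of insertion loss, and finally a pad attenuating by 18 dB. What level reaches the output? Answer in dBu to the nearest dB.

-44 dBu

Cascaded gains and losses add directly in dB.
-40 + 41 − 19 − 8 − 18 = -44 dBu.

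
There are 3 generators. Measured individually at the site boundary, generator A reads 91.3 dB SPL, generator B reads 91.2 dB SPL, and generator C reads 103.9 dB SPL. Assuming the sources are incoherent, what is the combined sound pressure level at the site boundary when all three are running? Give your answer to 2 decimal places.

104.35 dB SPL

Add the sources as powers (linear), then convert back to dB:
L_total = 10·log₁₀(10^(91.3/10) + 10^(91.2/10) + 10^(103.9/10)) = 10·log₁₀(27214000000) = 104.35 dB SPL.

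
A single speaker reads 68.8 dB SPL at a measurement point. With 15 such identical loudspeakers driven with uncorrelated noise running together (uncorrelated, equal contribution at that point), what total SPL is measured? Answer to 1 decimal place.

80.6 dB SPL

15 equal incoherent sources raise the level by 10·log₁₀(15) = 11.76 dB.
L_total = 68.8 + 11.76 = 80.6 dB SPL.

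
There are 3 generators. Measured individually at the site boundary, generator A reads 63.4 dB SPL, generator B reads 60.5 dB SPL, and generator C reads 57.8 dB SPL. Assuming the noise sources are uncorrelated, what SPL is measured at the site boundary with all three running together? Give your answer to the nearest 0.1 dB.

Uncorrelated sources add in intensity (power), not in dB.
L_total = 10·log₁₀(10^(63.4/10) + 10^(60.5/10) + 10^(57.8/10)) = 10·log₁₀(3912000) = 65.9 dB SPL.

65.9 dB SPL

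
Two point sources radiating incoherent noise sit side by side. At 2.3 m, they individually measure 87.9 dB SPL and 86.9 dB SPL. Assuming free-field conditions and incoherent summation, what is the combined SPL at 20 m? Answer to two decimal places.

Combined at 2.3 m: 10·log₁₀(10^(87.9/10)+10^(86.9/10)) = 90.439 dB SPL.
Then apply −20·log₁₀(20/2.3) = -18.786 dB → 71.65 dB SPL.

71.65 dB SPL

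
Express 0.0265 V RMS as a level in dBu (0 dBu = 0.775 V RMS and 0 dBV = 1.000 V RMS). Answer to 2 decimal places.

-29.32 dBu

dBu = 20·log₁₀(V / 0.775 V).
20·log₁₀(0.0265/0.775) = -29.32 dBu.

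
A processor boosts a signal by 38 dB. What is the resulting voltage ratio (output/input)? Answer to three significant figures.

Voltage ratio = 10^(dB/20).
10^(38/20) = 10^(1.900) = 79.4.

79.4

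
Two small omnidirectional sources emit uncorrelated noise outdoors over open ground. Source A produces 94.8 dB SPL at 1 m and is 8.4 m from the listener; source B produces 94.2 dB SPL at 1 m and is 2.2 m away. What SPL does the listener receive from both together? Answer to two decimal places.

At the listener: L_A = 94.8 − 20·log₁₀(8.4) = 76.314 dB; L_B = 94.2 − 20·log₁₀(2.2) = 87.352 dB.
Combined: 10·log₁₀(10^(76.314/10)+10^(87.352/10)) = 87.68 dB SPL.

87.68 dB SPL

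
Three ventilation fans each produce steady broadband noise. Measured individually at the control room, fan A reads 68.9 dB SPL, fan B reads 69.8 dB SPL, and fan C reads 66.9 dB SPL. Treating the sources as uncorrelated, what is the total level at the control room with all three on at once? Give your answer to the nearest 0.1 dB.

73.5 dB SPL

Uncorrelated sources add in intensity (power), not in dB.
L_total = 10·log₁₀(10^(68.9/10) + 10^(69.8/10) + 10^(66.9/10)) = 10·log₁₀(22210000) = 73.5 dB SPL.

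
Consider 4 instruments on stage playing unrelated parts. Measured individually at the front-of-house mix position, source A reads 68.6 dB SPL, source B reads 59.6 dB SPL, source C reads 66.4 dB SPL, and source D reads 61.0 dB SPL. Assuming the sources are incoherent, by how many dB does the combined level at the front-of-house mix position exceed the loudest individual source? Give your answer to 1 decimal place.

2.8 dB

Uncorrelated sources add in intensity (power), not in dB.
L_total = 10·log₁₀(10^(68.6/10) + 10^(59.6/10) + 10^(66.4/10) + 10^(61.0/10)) = 71.39 dB SPL.
Excess over the loudest (68.6 dB): 71.39 − 68.6 = 2.8 dB.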